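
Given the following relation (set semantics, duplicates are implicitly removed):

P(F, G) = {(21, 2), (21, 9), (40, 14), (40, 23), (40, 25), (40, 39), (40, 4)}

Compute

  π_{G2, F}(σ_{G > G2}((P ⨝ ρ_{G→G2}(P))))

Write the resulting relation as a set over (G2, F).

{(14, 40), (2, 21), (23, 40), (25, 40), (4, 40)}

ρ[G→G2]: schema becomes (F, G2); tuples unchanged.
Joining P and ρ_{G→G2}(P) on F yields {(21, 2, 2), (21, 2, 9), (21, 9, 2), (21, 9, 9), (40, 14, 14), (40, 14, 23), (40, 14, 25), (40, 14, 39), (40, 14, 4), (40, 23, 14), (40, 23, 23), (40, 23, 25), (40, 23, 39), (40, 23, 4), (40, 25, 14), (40, 25, 23), (40, 25, 25), (40, 25, 39), (40, 25, 4), (40, 39, 14), (40, 39, 23), (40, 39, 25), (40, 39, 39), (40, 39, 4), (40, 4, 14), (40, 4, 23), (40, 4, 25), (40, 4, 39), (40, 4, 4)}.
Selection G > G2: {(21, 9, 2), (40, 14, 4), (40, 23, 14), (40, 23, 4), (40, 25, 14), (40, 25, 23), (40, 25, 4), (40, 39, 14), (40, 39, 23), (40, 39, 25), (40, 39, 4)}
π_{G2, F} gives {(14, 40), (2, 21), (23, 40), (25, 40), (4, 40)} (6 duplicate(s) eliminated).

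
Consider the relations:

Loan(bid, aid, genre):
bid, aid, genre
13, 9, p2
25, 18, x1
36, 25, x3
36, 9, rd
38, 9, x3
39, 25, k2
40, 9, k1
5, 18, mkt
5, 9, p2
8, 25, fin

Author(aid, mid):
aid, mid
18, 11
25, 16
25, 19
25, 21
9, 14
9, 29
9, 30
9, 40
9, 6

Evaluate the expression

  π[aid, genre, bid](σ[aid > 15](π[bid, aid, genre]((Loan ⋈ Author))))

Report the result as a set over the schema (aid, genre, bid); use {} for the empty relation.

{(18, mkt, 5), (18, x1, 25), (25, fin, 8), (25, k2, 39), (25, x3, 36)}

Loan ⋈ Author (natural join on aid): {(13, 9, p2, 14), (13, 9, p2, 29), (13, 9, p2, 30), (13, 9, p2, 40), (13, 9, p2, 6), (25, 18, x1, 11), (36, 25, x3, 16), (36, 25, x3, 19), (36, 25, x3, 21), (36, 9, rd, 14), (36, 9, rd, 29), (36, 9, rd, 30), (36, 9, rd, 40), (36, 9, rd, 6), (38, 9, x3, 14), (38, 9, x3, 29), (38, 9, x3, 30), (38, 9, x3, 40), (38, 9, x3, 6), (39, 25, k2, 16), (39, 25, k2, 19), (39, 25, k2, 21), (40, 9, k1, 14), (40, 9, k1, 29), (40, 9, k1, 30), (40, 9, k1, 40), (40, 9, k1, 6), (5, 18, mkt, 11), (5, 9, p2, 14), (5, 9, p2, 29), (5, 9, p2, 30), (5, 9, p2, 40), (5, 9, p2, 6), (8, 25, fin, 16), (8, 25, fin, 19), (8, 25, fin, 21)}
Projecting to bid, aid, genre (26 duplicate(s) eliminated): {(13, 9, p2), (25, 18, x1), (36, 25, x3), (36, 9, rd), (38, 9, x3), (39, 25, k2), (40, 9, k1), (5, 18, mkt), (5, 9, p2), (8, 25, fin)}
Filtering on aid > 15 leaves {(25, 18, x1), (36, 25, x3), (39, 25, k2), (5, 18, mkt), (8, 25, fin)}.
Projecting to aid, genre, bid: {(18, mkt, 5), (18, x1, 25), (25, fin, 8), (25, k2, 39), (25, x3, 36)}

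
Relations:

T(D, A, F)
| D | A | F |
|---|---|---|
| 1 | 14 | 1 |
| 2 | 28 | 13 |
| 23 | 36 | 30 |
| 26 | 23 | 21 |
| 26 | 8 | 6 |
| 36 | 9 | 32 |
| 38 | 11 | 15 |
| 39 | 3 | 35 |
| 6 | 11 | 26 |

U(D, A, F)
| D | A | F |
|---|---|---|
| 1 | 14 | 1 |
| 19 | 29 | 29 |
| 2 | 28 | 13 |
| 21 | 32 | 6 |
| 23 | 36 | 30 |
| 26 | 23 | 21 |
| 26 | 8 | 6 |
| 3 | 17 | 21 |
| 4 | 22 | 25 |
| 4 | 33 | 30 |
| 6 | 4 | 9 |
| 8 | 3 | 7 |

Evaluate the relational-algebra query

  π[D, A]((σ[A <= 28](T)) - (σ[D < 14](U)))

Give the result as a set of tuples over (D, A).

Filtering on A <= 28 leaves {(1, 14, 1), (2, 28, 13), (26, 23, 21), (26, 8, 6), (36, 9, 32), (38, 11, 15), (39, 3, 35), (6, 11, 26)}.
Filtering on D < 14 leaves {(1, 14, 1), (2, 28, 13), (3, 17, 21), (4, 22, 25), (4, 33, 30), (6, 4, 9), (8, 3, 7)}.
Set difference of the two operands is {(26, 23, 21), (26, 8, 6), (36, 9, 32), (38, 11, 15), (39, 3, 35), (6, 11, 26)}.
π[D, A]: project onto (D, A) → {(26, 23), (26, 8), (36, 9), (38, 11), (39, 3), (6, 11)}

{(26, 23), (26, 8), (36, 9), (38, 11), (39, 3), (6, 11)}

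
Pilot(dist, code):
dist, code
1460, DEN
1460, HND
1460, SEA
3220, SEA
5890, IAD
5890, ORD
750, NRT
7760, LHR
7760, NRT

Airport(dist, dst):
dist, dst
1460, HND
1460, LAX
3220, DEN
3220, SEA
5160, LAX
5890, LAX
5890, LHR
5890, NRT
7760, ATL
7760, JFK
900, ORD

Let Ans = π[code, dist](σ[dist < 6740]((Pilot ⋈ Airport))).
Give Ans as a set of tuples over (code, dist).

Pilot ⋈ Airport (natural join on dist): {(1460, DEN, HND), (1460, DEN, LAX), (1460, HND, HND), (1460, HND, LAX), (1460, SEA, HND), (1460, SEA, LAX), (3220, SEA, DEN), (3220, SEA, SEA), (5890, IAD, LAX), (5890, IAD, LHR), (5890, IAD, NRT), (5890, ORD, LAX), (5890, ORD, LHR), (5890, ORD, NRT), (7760, LHR, ATL), (7760, LHR, JFK), (7760, NRT, ATL), (7760, NRT, JFK)}
σ[dist < 6740]: keep tuples satisfying dist < 6740 → {(1460, DEN, HND), (1460, DEN, LAX), (1460, HND, HND), (1460, HND, LAX), (1460, SEA, HND), (1460, SEA, LAX), (3220, SEA, DEN), (3220, SEA, SEA), (5890, IAD, LAX), (5890, IAD, LHR), (5890, IAD, NRT), (5890, ORD, LAX), (5890, ORD, LHR), (5890, ORD, NRT)}
π_{code, dist} gives {(DEN, 1460), (HND, 1460), (IAD, 5890), (ORD, 5890), (SEA, 1460), (SEA, 3220)} (8 duplicate(s) eliminated).

{(DEN, 1460), (HND, 1460), (IAD, 5890), (ORD, 5890), (SEA, 1460), (SEA, 3220)}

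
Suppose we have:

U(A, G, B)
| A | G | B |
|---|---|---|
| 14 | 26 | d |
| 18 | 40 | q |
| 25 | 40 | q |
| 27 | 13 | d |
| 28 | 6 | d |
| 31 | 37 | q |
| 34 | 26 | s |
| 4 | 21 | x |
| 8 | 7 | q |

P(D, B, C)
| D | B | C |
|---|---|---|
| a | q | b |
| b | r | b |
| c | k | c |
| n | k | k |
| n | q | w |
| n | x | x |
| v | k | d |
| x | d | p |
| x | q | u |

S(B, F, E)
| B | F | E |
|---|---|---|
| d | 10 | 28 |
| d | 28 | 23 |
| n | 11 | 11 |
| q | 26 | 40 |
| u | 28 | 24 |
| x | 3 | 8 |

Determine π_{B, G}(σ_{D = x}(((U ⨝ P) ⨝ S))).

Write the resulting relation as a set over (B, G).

{(d, 13), (d, 26), (d, 6), (q, 37), (q, 40), (q, 7)}

Joining U and P on B yields {(14, 26, d, x, p), (18, 40, q, a, b), (18, 40, q, n, w), (18, 40, q, x, u), (25, 40, q, a, b), (25, 40, q, n, w), (25, 40, q, x, u), (27, 13, d, x, p), (28, 6, d, x, p), (31, 37, q, a, b), (31, 37, q, n, w), (31, 37, q, x, u), (4, 21, x, n, x), (8, 7, q, a, b), (8, 7, q, n, w), (8, 7, q, x, u)}.
Joining (U ⨝ P) and S on B yields {(14, 26, d, x, p, 10, 28), (14, 26, d, x, p, 28, 23), (18, 40, q, a, b, 26, 40), (18, 40, q, n, w, 26, 40), (18, 40, q, x, u, 26, 40), (25, 40, q, a, b, 26, 40), (25, 40, q, n, w, 26, 40), (25, 40, q, x, u, 26, 40), (27, 13, d, x, p, 10, 28), (27, 13, d, x, p, 28, 23), (28, 6, d, x, p, 10, 28), (28, 6, d, x, p, 28, 23), (31, 37, q, a, b, 26, 40), (31, 37, q, n, w, 26, 40), (31, 37, q, x, u, 26, 40), (4, 21, x, n, x, 3, 8), (8, 7, q, a, b, 26, 40), (8, 7, q, n, w, 26, 40), (8, 7, q, x, u, 26, 40)}.
σ[D = x]: keep tuples satisfying D = x → {(14, 26, d, x, p, 10, 28), (14, 26, d, x, p, 28, 23), (18, 40, q, x, u, 26, 40), (25, 40, q, x, u, 26, 40), (27, 13, d, x, p, 10, 28), (27, 13, d, x, p, 28, 23), (28, 6, d, x, p, 10, 28), (28, 6, d, x, p, 28, 23), (31, 37, q, x, u, 26, 40), (8, 7, q, x, u, 26, 40)}
Keep only column(s) B, G (4 duplicate(s) eliminated): {(d, 13), (d, 26), (d, 6), (q, 37), (q, 40), (q, 7)}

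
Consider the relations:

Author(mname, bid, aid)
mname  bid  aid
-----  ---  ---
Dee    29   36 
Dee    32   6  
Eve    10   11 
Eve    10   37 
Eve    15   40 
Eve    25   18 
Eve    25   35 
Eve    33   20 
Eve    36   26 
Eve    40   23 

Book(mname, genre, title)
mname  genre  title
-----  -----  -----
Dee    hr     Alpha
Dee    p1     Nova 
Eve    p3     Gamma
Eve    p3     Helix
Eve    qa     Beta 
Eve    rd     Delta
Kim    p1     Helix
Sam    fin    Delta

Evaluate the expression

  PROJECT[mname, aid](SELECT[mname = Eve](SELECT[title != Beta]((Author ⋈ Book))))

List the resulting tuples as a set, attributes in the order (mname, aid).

{(Eve, 11), (Eve, 18), (Eve, 20), (Eve, 23), (Eve, 26), (Eve, 35), (Eve, 37), (Eve, 40)}

Natural join on mname: {(Dee, 29, 36, hr, Alpha), (Dee, 29, 36, p1, Nova), (Dee, 32, 6, hr, Alpha), (Dee, 32, 6, p1, Nova), (Eve, 10, 11, p3, Gamma), (Eve, 10, 11, p3, Helix), (Eve, 10, 11, qa, Beta), (Eve, 10, 11, rd, Delta), (Eve, 10, 37, p3, Gamma), (Eve, 10, 37, p3, Helix), (Eve, 10, 37, qa, Beta), (Eve, 10, 37, rd, Delta), (Eve, 15, 40, p3, Gamma), (Eve, 15, 40, p3, Helix), (Eve, 15, 40, qa, Beta), (Eve, 15, 40, rd, Delta), (Eve, 25, 18, p3, Gamma), (Eve, 25, 18, p3, Helix), (Eve, 25, 18, qa, Beta), (Eve, 25, 18, rd, Delta), (Eve, 25, 35, p3, Gamma), (Eve, 25, 35, p3, Helix), (Eve, 25, 35, qa, Beta), (Eve, 25, 35, rd, Delta), (Eve, 33, 20, p3, Gamma), (Eve, 33, 20, p3, Helix), (Eve, 33, 20, qa, Beta), (Eve, 33, 20, rd, Delta), (Eve, 36, 26, p3, Gamma), (Eve, 36, 26, p3, Helix), (Eve, 36, 26, qa, Beta), (Eve, 36, 26, rd, Delta), (Eve, 40, 23, p3, Gamma), (Eve, 40, 23, p3, Helix), (Eve, 40, 23, qa, Beta), (Eve, 40, 23, rd, Delta)}
σ[title != Beta]: keep tuples satisfying title != Beta → {(Dee, 29, 36, hr, Alpha), (Dee, 29, 36, p1, Nova), (Dee, 32, 6, hr, Alpha), (Dee, 32, 6, p1, Nova), (Eve, 10, 11, p3, Gamma), (Eve, 10, 11, p3, Helix), (Eve, 10, 11, rd, Delta), (Eve, 10, 37, p3, Gamma), (Eve, 10, 37, p3, Helix), (Eve, 10, 37, rd, Delta), (Eve, 15, 40, p3, Gamma), (Eve, 15, 40, p3, Helix), (Eve, 15, 40, rd, Delta), (Eve, 25, 18, p3, Gamma), (Eve, 25, 18, p3, Helix), (Eve, 25, 18, rd, Delta), (Eve, 25, 35, p3, Gamma), (Eve, 25, 35, p3, Helix), (Eve, 25, 35, rd, Delta), (Eve, 33, 20, p3, Gamma), (Eve, 33, 20, p3, Helix), (Eve, 33, 20, rd, Delta), (Eve, 36, 26, p3, Gamma), (Eve, 36, 26, p3, Helix), (Eve, 36, 26, rd, Delta), (Eve, 40, 23, p3, Gamma), (Eve, 40, 23, p3, Helix), (Eve, 40, 23, rd, Delta)}
σ[mname = Eve]: keep tuples satisfying mname = Eve → {(Eve, 10, 11, p3, Gamma), (Eve, 10, 11, p3, Helix), (Eve, 10, 11, rd, Delta), (Eve, 10, 37, p3, Gamma), (Eve, 10, 37, p3, Helix), (Eve, 10, 37, rd, Delta), (Eve, 15, 40, p3, Gamma), (Eve, 15, 40, p3, Helix), (Eve, 15, 40, rd, Delta), (Eve, 25, 18, p3, Gamma), (Eve, 25, 18, p3, Helix), (Eve, 25, 18, rd, Delta), (Eve, 25, 35, p3, Gamma), (Eve, 25, 35, p3, Helix), (Eve, 25, 35, rd, Delta), (Eve, 33, 20, p3, Gamma), (Eve, 33, 20, p3, Helix), (Eve, 33, 20, rd, Delta), (Eve, 36, 26, p3, Gamma), (Eve, 36, 26, p3, Helix), (Eve, 36, 26, rd, Delta), (Eve, 40, 23, p3, Gamma), (Eve, 40, 23, p3, Helix), (Eve, 40, 23, rd, Delta)}
π_{mname, aid} gives {(Eve, 11), (Eve, 18), (Eve, 20), (Eve, 23), (Eve, 26), (Eve, 35), (Eve, 37), (Eve, 40)} (16 duplicate(s) eliminated).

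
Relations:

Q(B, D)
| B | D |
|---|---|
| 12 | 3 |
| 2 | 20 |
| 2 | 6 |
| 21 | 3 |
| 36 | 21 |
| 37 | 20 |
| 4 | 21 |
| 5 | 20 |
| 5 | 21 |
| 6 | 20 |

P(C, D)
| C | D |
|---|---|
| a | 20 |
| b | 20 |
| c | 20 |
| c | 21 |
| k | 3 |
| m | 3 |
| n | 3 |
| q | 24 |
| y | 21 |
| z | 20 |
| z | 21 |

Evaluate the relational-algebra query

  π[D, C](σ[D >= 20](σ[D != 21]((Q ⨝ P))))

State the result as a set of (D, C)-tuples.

Natural join on D: {(12, 3, k), (12, 3, m), (12, 3, n), (2, 20, a), (2, 20, b), (2, 20, c), (2, 20, z), (21, 3, k), (21, 3, m), (21, 3, n), (36, 21, c), (36, 21, y), (36, 21, z), (37, 20, a), (37, 20, b), (37, 20, c), (37, 20, z), (4, 21, c), (4, 21, y), (4, 21, z), (5, 20, a), (5, 20, b), (5, 20, c), (5, 20, z), (5, 21, c), (5, 21, y), (5, 21, z), (6, 20, a), (6, 20, b), (6, 20, c), (6, 20, z)}
Apply σ_{D != 21}; surviving tuples: {(12, 3, k), (12, 3, m), (12, 3, n), (2, 20, a), (2, 20, b), (2, 20, c), (2, 20, z), (21, 3, k), (21, 3, m), (21, 3, n), (37, 20, a), (37, 20, b), (37, 20, c), (37, 20, z), (5, 20, a), (5, 20, b), (5, 20, c), (5, 20, z), (6, 20, a), (6, 20, b), (6, 20, c), (6, 20, z)}
Apply σ_{D >= 20}; surviving tuples: {(2, 20, a), (2, 20, b), (2, 20, c), (2, 20, z), (37, 20, a), (37, 20, b), (37, 20, c), (37, 20, z), (5, 20, a), (5, 20, b), (5, 20, c), (5, 20, z), (6, 20, a), (6, 20, b), (6, 20, c), (6, 20, z)}
π[D, C]: project onto (D, C) (12 duplicate(s) eliminated) → {(20, a), (20, b), (20, c), (20, z)}

{(20, a), (20, b), (20, c), (20, z)}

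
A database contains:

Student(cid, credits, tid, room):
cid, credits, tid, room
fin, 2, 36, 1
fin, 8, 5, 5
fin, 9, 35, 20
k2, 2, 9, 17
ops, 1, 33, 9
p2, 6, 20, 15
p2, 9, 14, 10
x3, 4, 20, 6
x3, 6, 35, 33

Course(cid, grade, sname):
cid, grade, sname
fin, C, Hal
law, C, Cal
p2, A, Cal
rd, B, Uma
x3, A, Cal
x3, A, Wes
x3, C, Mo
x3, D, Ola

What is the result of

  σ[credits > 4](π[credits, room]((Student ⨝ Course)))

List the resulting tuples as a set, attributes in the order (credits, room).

Student ⋈ Course (natural join on cid): {(fin, 2, 36, 1, C, Hal), (fin, 8, 5, 5, C, Hal), (fin, 9, 35, 20, C, Hal), (p2, 6, 20, 15, A, Cal), (p2, 9, 14, 10, A, Cal), (x3, 4, 20, 6, A, Cal), (x3, 4, 20, 6, A, Wes), (x3, 4, 20, 6, C, Mo), (x3, 4, 20, 6, D, Ola), (x3, 6, 35, 33, A, Cal), (x3, 6, 35, 33, A, Wes), (x3, 6, 35, 33, C, Mo), (x3, 6, 35, 33, D, Ola)}
π[credits, room]: project onto (credits, room) (6 duplicate(s) eliminated) → {(2, 1), (4, 6), (6, 15), (6, 33), (8, 5), (9, 10), (9, 20)}
Selection credits > 4: {(6, 15), (6, 33), (8, 5), (9, 10), (9, 20)}

{(6, 15), (6, 33), (8, 5), (9, 10), (9, 20)}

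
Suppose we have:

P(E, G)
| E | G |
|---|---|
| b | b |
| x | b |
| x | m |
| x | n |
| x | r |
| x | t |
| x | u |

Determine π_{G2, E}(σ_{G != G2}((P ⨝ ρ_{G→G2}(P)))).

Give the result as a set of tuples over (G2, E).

{(b, x), (m, x), (n, x), (r, x), (t, x), (u, x)}

ρ[G→G2]: schema becomes (E, G2); tuples unchanged.
Joining P and ρ_{G→G2}(P) on E yields {(b, b, b), (x, b, b), (x, b, m), (x, b, n), (x, b, r), (x, b, t), (x, b, u), (x, m, b), (x, m, m), (x, m, n), (x, m, r), (x, m, t), (x, m, u), (x, n, b), (x, n, m), (x, n, n), (x, n, r), (x, n, t), (x, n, u), (x, r, b), (x, r, m), (x, r, n), (x, r, r), (x, r, t), (x, r, u), (x, t, b), (x, t, m), (x, t, n), (x, t, r), (x, t, t), (x, t, u), (x, u, b), (x, u, m), (x, u, n), (x, u, r), (x, u, t), (x, u, u)}.
σ[G != G2]: keep tuples satisfying G != G2 → {(x, b, m), (x, b, n), (x, b, r), (x, b, t), (x, b, u), (x, m, b), (x, m, n), (x, m, r), (x, m, t), (x, m, u), (x, n, b), (x, n, m), (x, n, r), (x, n, t), (x, n, u), (x, r, b), (x, r, m), (x, r, n), (x, r, t), (x, r, u), (x, t, b), (x, t, m), (x, t, n), (x, t, r), (x, t, u), (x, u, b), (x, u, m), (x, u, n), (x, u, r), (x, u, t)}
π_{G2, E} gives {(b, x), (m, x), (n, x), (r, x), (t, x), (u, x)} (24 duplicate(s) eliminated).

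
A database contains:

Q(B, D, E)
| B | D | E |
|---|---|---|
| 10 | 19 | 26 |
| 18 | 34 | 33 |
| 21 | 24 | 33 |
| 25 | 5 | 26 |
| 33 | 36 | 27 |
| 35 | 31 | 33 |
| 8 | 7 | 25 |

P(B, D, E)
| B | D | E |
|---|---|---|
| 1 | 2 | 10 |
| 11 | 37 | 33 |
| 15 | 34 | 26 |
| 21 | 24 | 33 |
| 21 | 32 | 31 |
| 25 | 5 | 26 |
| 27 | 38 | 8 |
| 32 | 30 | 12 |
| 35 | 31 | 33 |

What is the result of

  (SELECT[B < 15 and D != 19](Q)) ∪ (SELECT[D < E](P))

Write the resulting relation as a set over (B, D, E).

Filtering on B < 15 and D != 19 leaves {(8, 7, 25)}.
Filtering on D < E leaves {(1, 2, 10), (21, 24, 33), (25, 5, 26), (35, 31, 33)}.
Set union of the two operands is {(1, 2, 10), (21, 24, 33), (25, 5, 26), (35, 31, 33), (8, 7, 25)}.

{(1, 2, 10), (21, 24, 33), (25, 5, 26), (35, 31, 33), (8, 7, 25)}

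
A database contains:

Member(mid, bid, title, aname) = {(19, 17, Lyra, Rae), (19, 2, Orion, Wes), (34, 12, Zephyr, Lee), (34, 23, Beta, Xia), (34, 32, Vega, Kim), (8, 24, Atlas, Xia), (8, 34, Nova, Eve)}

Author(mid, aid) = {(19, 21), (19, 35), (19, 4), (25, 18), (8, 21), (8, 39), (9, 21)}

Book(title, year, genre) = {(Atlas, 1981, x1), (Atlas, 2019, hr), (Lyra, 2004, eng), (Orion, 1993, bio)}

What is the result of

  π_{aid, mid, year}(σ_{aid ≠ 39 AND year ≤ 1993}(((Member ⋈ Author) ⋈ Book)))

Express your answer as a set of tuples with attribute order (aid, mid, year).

Natural join on mid: {(19, 17, Lyra, Rae, 21), (19, 17, Lyra, Rae, 35), (19, 17, Lyra, Rae, 4), (19, 2, Orion, Wes, 21), (19, 2, Orion, Wes, 35), (19, 2, Orion, Wes, 4), (8, 24, Atlas, Xia, 21), (8, 24, Atlas, Xia, 39), (8, 34, Nova, Eve, 21), (8, 34, Nova, Eve, 39)}
Natural join on title: {(19, 17, Lyra, Rae, 21, 2004, eng), (19, 17, Lyra, Rae, 35, 2004, eng), (19, 17, Lyra, Rae, 4, 2004, eng), (19, 2, Orion, Wes, 21, 1993, bio), (19, 2, Orion, Wes, 35, 1993, bio), (19, 2, Orion, Wes, 4, 1993, bio), (8, 24, Atlas, Xia, 21, 1981, x1), (8, 24, Atlas, Xia, 21, 2019, hr), (8, 24, Atlas, Xia, 39, 1981, x1), (8, 24, Atlas, Xia, 39, 2019, hr)}
Selection aid ≠ 39 AND year ≤ 1993: {(19, 2, Orion, Wes, 21, 1993, bio), (19, 2, Orion, Wes, 35, 1993, bio), (19, 2, Orion, Wes, 4, 1993, bio), (8, 24, Atlas, Xia, 21, 1981, x1)}
π[aid, mid, year]: project onto (aid, mid, year) → {(21, 19, 1993), (21, 8, 1981), (35, 19, 1993), (4, 19, 1993)}

{(21, 19, 1993), (21, 8, 1981), (35, 19, 1993), (4, 19, 1993)}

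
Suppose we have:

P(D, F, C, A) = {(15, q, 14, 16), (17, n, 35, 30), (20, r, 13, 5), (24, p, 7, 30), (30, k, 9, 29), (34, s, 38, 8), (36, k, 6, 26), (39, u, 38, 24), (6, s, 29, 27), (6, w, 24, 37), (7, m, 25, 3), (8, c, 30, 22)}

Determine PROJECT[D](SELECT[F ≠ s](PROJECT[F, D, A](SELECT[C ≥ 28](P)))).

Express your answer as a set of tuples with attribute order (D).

Apply σ_{C ≥ 28}; surviving tuples: {(17, n, 35, 30), (34, s, 38, 8), (39, u, 38, 24), (6, s, 29, 27), (8, c, 30, 22)}
Keep only column(s) F, D, A: {(c, 8, 22), (n, 17, 30), (s, 34, 8), (s, 6, 27), (u, 39, 24)}
Apply σ_{F ≠ s}; surviving tuples: {(c, 8, 22), (n, 17, 30), (u, 39, 24)}
Keep only column(s) D: {17, 39, 8}

{17, 39, 8}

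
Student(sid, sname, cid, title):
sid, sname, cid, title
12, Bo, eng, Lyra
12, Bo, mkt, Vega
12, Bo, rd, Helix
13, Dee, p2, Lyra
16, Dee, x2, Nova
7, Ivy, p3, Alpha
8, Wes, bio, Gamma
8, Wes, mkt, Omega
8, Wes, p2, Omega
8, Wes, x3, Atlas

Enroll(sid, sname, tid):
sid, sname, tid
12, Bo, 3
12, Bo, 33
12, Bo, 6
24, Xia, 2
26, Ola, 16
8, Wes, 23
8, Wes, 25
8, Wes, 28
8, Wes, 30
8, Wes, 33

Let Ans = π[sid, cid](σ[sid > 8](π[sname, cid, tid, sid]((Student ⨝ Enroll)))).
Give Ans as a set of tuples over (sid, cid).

Student ⋈ Enroll (natural join on sid, sname): {(12, Bo, eng, Lyra, 3), (12, Bo, eng, Lyra, 33), (12, Bo, eng, Lyra, 6), (12, Bo, mkt, Vega, 3), (12, Bo, mkt, Vega, 33), (12, Bo, mkt, Vega, 6), (12, Bo, rd, Helix, 3), (12, Bo, rd, Helix, 33), (12, Bo, rd, Helix, 6), (8, Wes, bio, Gamma, 23), (8, Wes, bio, Gamma, 25), (8, Wes, bio, Gamma, 28), (8, Wes, bio, Gamma, 30), (8, Wes, bio, Gamma, 33), (8, Wes, mkt, Omega, 23), (8, Wes, mkt, Omega, 25), (8, Wes, mkt, Omega, 28), (8, Wes, mkt, Omega, 30), (8, Wes, mkt, Omega, 33), (8, Wes, p2, Omega, 23), (8, Wes, p2, Omega, 25), (8, Wes, p2, Omega, 28), (8, Wes, p2, Omega, 30), (8, Wes, p2, Omega, 33), (8, Wes, x3, Atlas, 23), (8, Wes, x3, Atlas, 25), (8, Wes, x3, Atlas, 28), (8, Wes, x3, Atlas, 30), (8, Wes, x3, Atlas, 33)}
π_{sname, cid, tid, sid} gives {(Bo, eng, 3, 12), (Bo, eng, 33, 12), (Bo, eng, 6, 12), (Bo, mkt, 3, 12), (Bo, mkt, 33, 12), (Bo, mkt, 6, 12), (Bo, rd, 3, 12), (Bo, rd, 33, 12), (Bo, rd, 6, 12), (Wes, bio, 23, 8), (Wes, bio, 25, 8), (Wes, bio, 28, 8), (Wes, bio, 30, 8), (Wes, bio, 33, 8), (Wes, mkt, 23, 8), (Wes, mkt, 25, 8), (Wes, mkt, 28, 8), (Wes, mkt, 30, 8), (Wes, mkt, 33, 8), (Wes, p2, 23, 8), (Wes, p2, 25, 8), (Wes, p2, 28, 8), (Wes, p2, 30, 8), (Wes, p2, 33, 8), (Wes, x3, 23, 8), (Wes, x3, 25, 8), (Wes, x3, 28, 8), (Wes, x3, 30, 8), (Wes, x3, 33, 8)}.
σ[sid > 8]: keep tuples satisfying sid > 8 → {(Bo, eng, 3, 12), (Bo, eng, 33, 12), (Bo, eng, 6, 12), (Bo, mkt, 3, 12), (Bo, mkt, 33, 12), (Bo, mkt, 6, 12), (Bo, rd, 3, 12), (Bo, rd, 33, 12), (Bo, rd, 6, 12)}
π_{sid, cid} gives {(12, eng), (12, mkt), (12, rd)} (6 duplicate(s) eliminated).

{(12, eng), (12, mkt), (12, rd)}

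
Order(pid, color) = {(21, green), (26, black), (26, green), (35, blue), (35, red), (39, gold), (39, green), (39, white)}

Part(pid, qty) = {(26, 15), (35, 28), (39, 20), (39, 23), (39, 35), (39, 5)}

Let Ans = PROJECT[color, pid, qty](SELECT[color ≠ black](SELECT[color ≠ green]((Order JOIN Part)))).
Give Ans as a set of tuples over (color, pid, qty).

Natural join on pid: {(26, black, 15), (26, green, 15), (35, blue, 28), (35, red, 28), (39, gold, 20), (39, gold, 23), (39, gold, 35), (39, gold, 5), (39, green, 20), (39, green, 23), (39, green, 35), (39, green, 5), (39, white, 20), (39, white, 23), (39, white, 35), (39, white, 5)}
Filtering on color ≠ green leaves {(26, black, 15), (35, blue, 28), (35, red, 28), (39, gold, 20), (39, gold, 23), (39, gold, 35), (39, gold, 5), (39, white, 20), (39, white, 23), (39, white, 35), (39, white, 5)}.
Filtering on color ≠ black leaves {(35, blue, 28), (35, red, 28), (39, gold, 20), (39, gold, 23), (39, gold, 35), (39, gold, 5), (39, white, 20), (39, white, 23), (39, white, 35), (39, white, 5)}.
π[color, pid, qty]: project onto (color, pid, qty) → {(blue, 35, 28), (gold, 39, 20), (gold, 39, 23), (gold, 39, 35), (gold, 39, 5), (red, 35, 28), (white, 39, 20), (white, 39, 23), (white, 39, 35), (white, 39, 5)}

{(blue, 35, 28), (gold, 39, 20), (gold, 39, 23), (gold, 39, 35), (gold, 39, 5), (red, 35, 28), (white, 39, 20), (white, 39, 23), (white, 39, 35), (white, 39, 5)}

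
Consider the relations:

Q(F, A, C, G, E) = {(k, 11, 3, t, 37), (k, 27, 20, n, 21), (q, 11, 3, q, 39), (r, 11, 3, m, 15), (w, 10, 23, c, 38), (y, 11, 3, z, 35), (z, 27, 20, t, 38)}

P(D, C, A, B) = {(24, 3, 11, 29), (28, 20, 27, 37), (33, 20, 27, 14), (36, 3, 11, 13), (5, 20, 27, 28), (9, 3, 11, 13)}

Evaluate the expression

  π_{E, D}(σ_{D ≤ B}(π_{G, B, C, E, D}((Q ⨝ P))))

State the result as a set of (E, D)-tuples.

{(15, 24), (15, 9), (21, 28), (21, 5), (35, 24), (35, 9), (37, 24), (37, 9), (38, 28), (38, 5), (39, 24), (39, 9)}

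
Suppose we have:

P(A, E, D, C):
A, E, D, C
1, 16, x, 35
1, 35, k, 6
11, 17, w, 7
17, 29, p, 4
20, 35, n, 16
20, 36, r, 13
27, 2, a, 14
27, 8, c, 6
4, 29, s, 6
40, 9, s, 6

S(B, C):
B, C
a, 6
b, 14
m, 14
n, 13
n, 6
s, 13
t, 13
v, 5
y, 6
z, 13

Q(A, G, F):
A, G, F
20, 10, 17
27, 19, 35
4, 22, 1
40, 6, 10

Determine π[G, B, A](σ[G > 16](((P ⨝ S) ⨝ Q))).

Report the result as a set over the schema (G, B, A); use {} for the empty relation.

{(19, a, 27), (19, b, 27), (19, m, 27), (19, n, 27), (19, y, 27), (22, a, 4), (22, n, 4), (22, y, 4)}

Natural join on C: {(1, 35, k, 6, a), (1, 35, k, 6, n), (1, 35, k, 6, y), (20, 36, r, 13, n), (20, 36, r, 13, s), (20, 36, r, 13, t), (20, 36, r, 13, z), (27, 2, a, 14, b), (27, 2, a, 14, m), (27, 8, c, 6, a), (27, 8, c, 6, n), (27, 8, c, 6, y), (4, 29, s, 6, a), (4, 29, s, 6, n), (4, 29, s, 6, y), (40, 9, s, 6, a), (40, 9, s, 6, n), (40, 9, s, 6, y)}
Natural join on A: {(20, 36, r, 13, n, 10, 17), (20, 36, r, 13, s, 10, 17), (20, 36, r, 13, t, 10, 17), (20, 36, r, 13, z, 10, 17), (27, 2, a, 14, b, 19, 35), (27, 2, a, 14, m, 19, 35), (27, 8, c, 6, a, 19, 35), (27, 8, c, 6, n, 19, 35), (27, 8, c, 6, y, 19, 35), (4, 29, s, 6, a, 22, 1), (4, 29, s, 6, n, 22, 1), (4, 29, s, 6, y, 22, 1), (40, 9, s, 6, a, 6, 10), (40, 9, s, 6, n, 6, 10), (40, 9, s, 6, y, 6, 10)}
σ[G > 16]: keep tuples satisfying G > 16 → {(27, 2, a, 14, b, 19, 35), (27, 2, a, 14, m, 19, 35), (27, 8, c, 6, a, 19, 35), (27, 8, c, 6, n, 19, 35), (27, 8, c, 6, y, 19, 35), (4, 29, s, 6, a, 22, 1), (4, 29, s, 6, n, 22, 1), (4, 29, s, 6, y, 22, 1)}
π_{G, B, A} gives {(19, a, 27), (19, b, 27), (19, m, 27), (19, n, 27), (19, y, 27), (22, a, 4), (22, n, 4), (22, y, 4)}.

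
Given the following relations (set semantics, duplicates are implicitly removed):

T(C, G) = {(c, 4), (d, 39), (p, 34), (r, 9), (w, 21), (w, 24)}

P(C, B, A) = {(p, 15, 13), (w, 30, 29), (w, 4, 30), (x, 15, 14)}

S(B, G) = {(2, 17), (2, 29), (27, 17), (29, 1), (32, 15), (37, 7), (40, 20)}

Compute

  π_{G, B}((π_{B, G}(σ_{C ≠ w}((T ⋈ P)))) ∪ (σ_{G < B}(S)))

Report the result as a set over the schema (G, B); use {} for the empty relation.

T ⋈ P (natural join on C): {(p, 34, 15, 13), (w, 21, 30, 29), (w, 21, 4, 30), (w, 24, 30, 29), (w, 24, 4, 30)}
Selection C ≠ w: {(p, 34, 15, 13)}
Keep only column(s) B, G: {(15, 34)}
Selection G < B: {(27, 17), (29, 1), (32, 15), (37, 7), (40, 20)}
Set union of the two operands is {(15, 34), (27, 17), (29, 1), (32, 15), (37, 7), (40, 20)}.
Keep only column(s) G, B: {(1, 29), (15, 32), (17, 27), (20, 40), (34, 15), (7, 37)}

{(1, 29), (15, 32), (17, 27), (20, 40), (34, 15), (7, 37)}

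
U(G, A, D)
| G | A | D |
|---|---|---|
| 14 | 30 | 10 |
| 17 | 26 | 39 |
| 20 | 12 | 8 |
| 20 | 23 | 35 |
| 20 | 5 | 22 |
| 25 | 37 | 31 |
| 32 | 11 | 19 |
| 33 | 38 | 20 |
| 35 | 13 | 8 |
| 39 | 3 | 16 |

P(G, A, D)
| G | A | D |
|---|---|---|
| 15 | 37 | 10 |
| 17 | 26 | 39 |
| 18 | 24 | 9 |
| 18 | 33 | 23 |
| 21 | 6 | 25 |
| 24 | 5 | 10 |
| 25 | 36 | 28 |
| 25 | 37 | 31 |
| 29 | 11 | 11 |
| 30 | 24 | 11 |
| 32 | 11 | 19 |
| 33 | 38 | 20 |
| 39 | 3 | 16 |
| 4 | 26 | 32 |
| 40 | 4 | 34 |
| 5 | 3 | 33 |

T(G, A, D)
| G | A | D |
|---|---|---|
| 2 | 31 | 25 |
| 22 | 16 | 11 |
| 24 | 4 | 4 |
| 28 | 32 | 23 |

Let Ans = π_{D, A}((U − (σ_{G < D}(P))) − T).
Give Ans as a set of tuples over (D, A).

{(10, 30), (16, 3), (19, 11), (20, 38), (22, 5), (35, 23), (8, 12), (8, 13)}

Selection G < D: {(17, 26, 39), (18, 33, 23), (21, 6, 25), (25, 36, 28), (25, 37, 31), (4, 26, 32), (5, 3, 33)}
Set difference of the two operands is {(14, 30, 10), (20, 12, 8), (20, 23, 35), (20, 5, 22), (32, 11, 19), (33, 38, 20), (35, 13, 8), (39, 3, 16)}.
Set difference of the two operands is {(14, 30, 10), (20, 12, 8), (20, 23, 35), (20, 5, 22), (32, 11, 19), (33, 38, 20), (35, 13, 8), (39, 3, 16)}.
Keep only column(s) D, A: {(10, 30), (16, 3), (19, 11), (20, 38), (22, 5), (35, 23), (8, 12), (8, 13)}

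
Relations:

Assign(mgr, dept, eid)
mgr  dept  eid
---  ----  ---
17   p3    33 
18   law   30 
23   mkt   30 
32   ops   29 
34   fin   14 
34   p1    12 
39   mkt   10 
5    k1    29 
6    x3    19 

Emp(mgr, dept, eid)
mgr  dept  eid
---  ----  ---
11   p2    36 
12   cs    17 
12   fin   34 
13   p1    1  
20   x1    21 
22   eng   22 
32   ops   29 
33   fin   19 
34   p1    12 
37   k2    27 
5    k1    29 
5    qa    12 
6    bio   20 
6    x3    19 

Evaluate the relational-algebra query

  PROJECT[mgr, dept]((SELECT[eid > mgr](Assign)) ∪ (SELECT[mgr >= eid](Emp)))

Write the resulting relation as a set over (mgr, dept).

{(13, p1), (17, p3), (18, law), (22, eng), (23, mkt), (32, ops), (33, fin), (34, p1), (37, k2), (5, k1), (6, x3)}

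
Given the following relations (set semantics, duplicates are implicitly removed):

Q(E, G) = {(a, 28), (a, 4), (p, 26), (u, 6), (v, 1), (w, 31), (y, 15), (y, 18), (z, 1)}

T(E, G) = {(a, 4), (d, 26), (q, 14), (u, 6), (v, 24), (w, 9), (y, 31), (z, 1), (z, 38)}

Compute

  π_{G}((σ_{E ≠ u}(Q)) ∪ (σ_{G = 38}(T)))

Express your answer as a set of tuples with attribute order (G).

Selection E ≠ u: {(a, 28), (a, 4), (p, 26), (v, 1), (w, 31), (y, 15), (y, 18), (z, 1)}
Selection G = 38: {(z, 38)}
Set union of the two operands is {(a, 28), (a, 4), (p, 26), (v, 1), (w, 31), (y, 15), (y, 18), (z, 1), (z, 38)}.
Keep only column(s) G (1 duplicate(s) eliminated): {1, 15, 18, 26, 28, 31, 38, 4}

{1, 15, 18, 26, 28, 31, 38, 4}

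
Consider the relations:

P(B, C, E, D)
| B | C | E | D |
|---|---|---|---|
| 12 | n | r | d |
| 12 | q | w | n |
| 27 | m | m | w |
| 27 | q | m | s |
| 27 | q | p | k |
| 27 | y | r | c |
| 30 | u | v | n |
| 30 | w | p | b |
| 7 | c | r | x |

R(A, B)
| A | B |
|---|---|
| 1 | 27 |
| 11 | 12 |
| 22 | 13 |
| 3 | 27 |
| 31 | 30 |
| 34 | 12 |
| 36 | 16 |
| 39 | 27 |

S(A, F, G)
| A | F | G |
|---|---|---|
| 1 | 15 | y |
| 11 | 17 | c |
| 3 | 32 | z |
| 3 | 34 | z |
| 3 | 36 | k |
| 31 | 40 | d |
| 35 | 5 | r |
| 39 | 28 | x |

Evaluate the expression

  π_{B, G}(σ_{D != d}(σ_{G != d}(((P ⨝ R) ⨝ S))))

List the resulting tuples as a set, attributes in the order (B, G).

{(12, c), (27, k), (27, x), (27, y), (27, z)}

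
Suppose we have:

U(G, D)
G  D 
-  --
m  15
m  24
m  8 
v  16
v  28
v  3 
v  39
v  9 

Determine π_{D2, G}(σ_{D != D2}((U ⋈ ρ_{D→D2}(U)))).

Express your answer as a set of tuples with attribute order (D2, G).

{(15, m), (16, v), (24, m), (28, v), (3, v), (39, v), (8, m), (9, v)}

ρ[D→D2]: schema becomes (G, D2); tuples unchanged.
Natural join on G: {(m, 15, 15), (m, 15, 24), (m, 15, 8), (m, 24, 15), (m, 24, 24), (m, 24, 8), (m, 8, 15), (m, 8, 24), (m, 8, 8), (v, 16, 16), (v, 16, 28), (v, 16, 3), (v, 16, 39), (v, 16, 9), (v, 28, 16), (v, 28, 28), (v, 28, 3), (v, 28, 39), (v, 28, 9), (v, 3, 16), (v, 3, 28), (v, 3, 3), (v, 3, 39), (v, 3, 9), (v, 39, 16), (v, 39, 28), (v, 39, 3), (v, 39, 39), (v, 39, 9), (v, 9, 16), (v, 9, 28), (v, 9, 3), (v, 9, 39), (v, 9, 9)}
σ[D != D2]: keep tuples satisfying D != D2 → {(m, 15, 24), (m, 15, 8), (m, 24, 15), (m, 24, 8), (m, 8, 15), (m, 8, 24), (v, 16, 28), (v, 16, 3), (v, 16, 39), (v, 16, 9), (v, 28, 16), (v, 28, 3), (v, 28, 39), (v, 28, 9), (v, 3, 16), (v, 3, 28), (v, 3, 39), (v, 3, 9), (v, 39, 16), (v, 39, 28), (v, 39, 3), (v, 39, 9), (v, 9, 16), (v, 9, 28), (v, 9, 3), (v, 9, 39)}
π[D2, G]: project onto (D2, G) (18 duplicate(s) eliminated) → {(15, m), (16, v), (24, m), (28, v), (3, v), (39, v), (8, m), (9, v)}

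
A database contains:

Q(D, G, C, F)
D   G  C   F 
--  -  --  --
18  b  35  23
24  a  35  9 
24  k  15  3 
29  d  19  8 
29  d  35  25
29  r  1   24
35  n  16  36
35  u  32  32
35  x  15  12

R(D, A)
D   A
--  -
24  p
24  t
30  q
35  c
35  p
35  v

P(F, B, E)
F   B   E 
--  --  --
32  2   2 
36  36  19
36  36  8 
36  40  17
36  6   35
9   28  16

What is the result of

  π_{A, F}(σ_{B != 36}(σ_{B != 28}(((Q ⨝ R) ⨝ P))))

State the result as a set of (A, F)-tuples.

Natural join on D: {(24, a, 35, 9, p), (24, a, 35, 9, t), (24, k, 15, 3, p), (24, k, 15, 3, t), (35, n, 16, 36, c), (35, n, 16, 36, p), (35, n, 16, 36, v), (35, u, 32, 32, c), (35, u, 32, 32, p), (35, u, 32, 32, v), (35, x, 15, 12, c), (35, x, 15, 12, p), (35, x, 15, 12, v)}
Natural join on F: {(24, a, 35, 9, p, 28, 16), (24, a, 35, 9, t, 28, 16), (35, n, 16, 36, c, 36, 19), (35, n, 16, 36, c, 36, 8), (35, n, 16, 36, c, 40, 17), (35, n, 16, 36, c, 6, 35), (35, n, 16, 36, p, 36, 19), (35, n, 16, 36, p, 36, 8), (35, n, 16, 36, p, 40, 17), (35, n, 16, 36, p, 6, 35), (35, n, 16, 36, v, 36, 19), (35, n, 16, 36, v, 36, 8), (35, n, 16, 36, v, 40, 17), (35, n, 16, 36, v, 6, 35), (35, u, 32, 32, c, 2, 2), (35, u, 32, 32, p, 2, 2), (35, u, 32, 32, v, 2, 2)}
Apply σ_{B != 28}; surviving tuples: {(35, n, 16, 36, c, 36, 19), (35, n, 16, 36, c, 36, 8), (35, n, 16, 36, c, 40, 17), (35, n, 16, 36, c, 6, 35), (35, n, 16, 36, p, 36, 19), (35, n, 16, 36, p, 36, 8), (35, n, 16, 36, p, 40, 17), (35, n, 16, 36, p, 6, 35), (35, n, 16, 36, v, 36, 19), (35, n, 16, 36, v, 36, 8), (35, n, 16, 36, v, 40, 17), (35, n, 16, 36, v, 6, 35), (35, u, 32, 32, c, 2, 2), (35, u, 32, 32, p, 2, 2), (35, u, 32, 32, v, 2, 2)}
Apply σ_{B != 36}; surviving tuples: {(35, n, 16, 36, c, 40, 17), (35, n, 16, 36, c, 6, 35), (35, n, 16, 36, p, 40, 17), (35, n, 16, 36, p, 6, 35), (35, n, 16, 36, v, 40, 17), (35, n, 16, 36, v, 6, 35), (35, u, 32, 32, c, 2, 2), (35, u, 32, 32, p, 2, 2), (35, u, 32, 32, v, 2, 2)}
Projecting to A, F (3 duplicate(s) eliminated): {(c, 32), (c, 36), (p, 32), (p, 36), (v, 32), (v, 36)}

{(c, 32), (c, 36), (p, 32), (p, 36), (v, 32), (v, 36)}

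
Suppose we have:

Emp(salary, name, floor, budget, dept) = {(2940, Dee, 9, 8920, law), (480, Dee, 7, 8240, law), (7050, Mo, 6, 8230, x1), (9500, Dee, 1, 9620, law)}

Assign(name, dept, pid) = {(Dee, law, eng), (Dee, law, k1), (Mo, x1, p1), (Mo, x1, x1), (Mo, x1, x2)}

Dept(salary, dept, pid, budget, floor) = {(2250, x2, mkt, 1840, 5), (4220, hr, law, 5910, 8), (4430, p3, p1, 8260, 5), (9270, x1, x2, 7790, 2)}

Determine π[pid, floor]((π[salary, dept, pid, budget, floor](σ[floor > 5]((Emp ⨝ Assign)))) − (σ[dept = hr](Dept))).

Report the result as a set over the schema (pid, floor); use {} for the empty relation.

{(eng, 7), (eng, 9), (k1, 7), (k1, 9), (p1, 6), (x1, 6), (x2, 6)}

Joining Emp and Assign on name, dept yields {(2940, Dee, 9, 8920, law, eng), (2940, Dee, 9, 8920, law, k1), (480, Dee, 7, 8240, law, eng), (480, Dee, 7, 8240, law, k1), (7050, Mo, 6, 8230, x1, p1), (7050, Mo, 6, 8230, x1, x1), (7050, Mo, 6, 8230, x1, x2), (9500, Dee, 1, 9620, law, eng), (9500, Dee, 1, 9620, law, k1)}.
Selection floor > 5: {(2940, Dee, 9, 8920, law, eng), (2940, Dee, 9, 8920, law, k1), (480, Dee, 7, 8240, law, eng), (480, Dee, 7, 8240, law, k1), (7050, Mo, 6, 8230, x1, p1), (7050, Mo, 6, 8230, x1, x1), (7050, Mo, 6, 8230, x1, x2)}
π_{salary, dept, pid, budget, floor} gives {(2940, law, eng, 8920, 9), (2940, law, k1, 8920, 9), (480, law, eng, 8240, 7), (480, law, k1, 8240, 7), (7050, x1, p1, 8230, 6), (7050, x1, x1, 8230, 6), (7050, x1, x2, 8230, 6)}.
Selection dept = hr: {(4220, hr, law, 5910, 8)}
Set difference of the two operands is {(2940, law, eng, 8920, 9), (2940, law, k1, 8920, 9), (480, law, eng, 8240, 7), (480, law, k1, 8240, 7), (7050, x1, p1, 8230, 6), (7050, x1, x1, 8230, 6), (7050, x1, x2, 8230, 6)}.
π_{pid, floor} gives {(eng, 7), (eng, 9), (k1, 7), (k1, 9), (p1, 6), (x1, 6), (x2, 6)}.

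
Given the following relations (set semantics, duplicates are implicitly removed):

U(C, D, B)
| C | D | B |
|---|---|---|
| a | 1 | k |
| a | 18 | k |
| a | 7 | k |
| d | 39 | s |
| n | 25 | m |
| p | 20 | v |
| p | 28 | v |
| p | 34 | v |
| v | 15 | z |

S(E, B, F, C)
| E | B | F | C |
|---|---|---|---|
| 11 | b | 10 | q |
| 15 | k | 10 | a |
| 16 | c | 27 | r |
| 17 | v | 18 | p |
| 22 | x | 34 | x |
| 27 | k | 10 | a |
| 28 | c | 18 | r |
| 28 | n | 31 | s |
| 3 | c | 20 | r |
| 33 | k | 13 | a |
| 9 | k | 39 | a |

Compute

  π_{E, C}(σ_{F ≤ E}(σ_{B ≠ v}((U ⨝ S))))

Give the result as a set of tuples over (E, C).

U ⋈ S (natural join on C, B): {(a, 1, k, 15, 10), (a, 1, k, 27, 10), (a, 1, k, 33, 13), (a, 1, k, 9, 39), (a, 18, k, 15, 10), (a, 18, k, 27, 10), (a, 18, k, 33, 13), (a, 18, k, 9, 39), (a, 7, k, 15, 10), (a, 7, k, 27, 10), (a, 7, k, 33, 13), (a, 7, k, 9, 39), (p, 20, v, 17, 18), (p, 28, v, 17, 18), (p, 34, v, 17, 18)}
Filtering on B ≠ v leaves {(a, 1, k, 15, 10), (a, 1, k, 27, 10), (a, 1, k, 33, 13), (a, 1, k, 9, 39), (a, 18, k, 15, 10), (a, 18, k, 27, 10), (a, 18, k, 33, 13), (a, 18, k, 9, 39), (a, 7, k, 15, 10), (a, 7, k, 27, 10), (a, 7, k, 33, 13), (a, 7, k, 9, 39)}.
Filtering on F ≤ E leaves {(a, 1, k, 15, 10), (a, 1, k, 27, 10), (a, 1, k, 33, 13), (a, 18, k, 15, 10), (a, 18, k, 27, 10), (a, 18, k, 33, 13), (a, 7, k, 15, 10), (a, 7, k, 27, 10), (a, 7, k, 33, 13)}.
Keep only column(s) E, C (6 duplicate(s) eliminated): {(15, a), (27, a), (33, a)}

{(15, a), (27, a), (33, a)}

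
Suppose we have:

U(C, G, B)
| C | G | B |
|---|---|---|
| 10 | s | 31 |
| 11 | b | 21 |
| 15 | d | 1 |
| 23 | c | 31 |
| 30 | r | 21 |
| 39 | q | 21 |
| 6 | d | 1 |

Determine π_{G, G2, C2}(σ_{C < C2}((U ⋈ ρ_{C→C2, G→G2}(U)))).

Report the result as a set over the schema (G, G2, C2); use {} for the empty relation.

{(b, q, 39), (b, r, 30), (d, d, 15), (r, q, 39), (s, c, 23)}

ρ[C→C2, G→G2]: schema becomes (C2, G2, B); tuples unchanged.
Joining U and ρ_{C→C2, G→G2}(U) on B yields {(10, s, 31, 10, s), (10, s, 31, 23, c), (11, b, 21, 11, b), (11, b, 21, 30, r), (11, b, 21, 39, q), (15, d, 1, 15, d), (15, d, 1, 6, d), (23, c, 31, 10, s), (23, c, 31, 23, c), (30, r, 21, 11, b), (30, r, 21, 30, r), (30, r, 21, 39, q), (39, q, 21, 11, b), (39, q, 21, 30, r), (39, q, 21, 39, q), (6, d, 1, 15, d), (6, d, 1, 6, d)}.
Filtering on C < C2 leaves {(10, s, 31, 23, c), (11, b, 21, 30, r), (11, b, 21, 39, q), (30, r, 21, 39, q), (6, d, 1, 15, d)}.
Projecting to G, G2, C2: {(b, q, 39), (b, r, 30), (d, d, 15), (r, q, 39), (s, c, 23)}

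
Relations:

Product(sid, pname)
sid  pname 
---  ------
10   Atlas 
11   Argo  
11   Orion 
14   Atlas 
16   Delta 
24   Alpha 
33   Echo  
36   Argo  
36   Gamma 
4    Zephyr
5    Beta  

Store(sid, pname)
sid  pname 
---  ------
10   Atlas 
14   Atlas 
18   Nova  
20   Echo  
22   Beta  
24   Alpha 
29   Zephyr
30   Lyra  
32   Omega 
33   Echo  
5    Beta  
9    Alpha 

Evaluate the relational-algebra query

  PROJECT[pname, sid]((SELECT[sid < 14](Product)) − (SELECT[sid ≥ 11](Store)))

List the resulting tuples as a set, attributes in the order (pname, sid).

{(Argo, 11), (Atlas, 10), (Beta, 5), (Orion, 11), (Zephyr, 4)}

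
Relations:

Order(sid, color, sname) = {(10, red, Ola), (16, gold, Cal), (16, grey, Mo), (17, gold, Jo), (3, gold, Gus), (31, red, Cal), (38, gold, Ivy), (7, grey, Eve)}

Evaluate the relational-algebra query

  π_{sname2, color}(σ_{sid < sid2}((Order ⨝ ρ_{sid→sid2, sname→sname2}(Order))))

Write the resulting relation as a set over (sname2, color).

{(Cal, gold), (Cal, red), (Ivy, gold), (Jo, gold), (Mo, grey)}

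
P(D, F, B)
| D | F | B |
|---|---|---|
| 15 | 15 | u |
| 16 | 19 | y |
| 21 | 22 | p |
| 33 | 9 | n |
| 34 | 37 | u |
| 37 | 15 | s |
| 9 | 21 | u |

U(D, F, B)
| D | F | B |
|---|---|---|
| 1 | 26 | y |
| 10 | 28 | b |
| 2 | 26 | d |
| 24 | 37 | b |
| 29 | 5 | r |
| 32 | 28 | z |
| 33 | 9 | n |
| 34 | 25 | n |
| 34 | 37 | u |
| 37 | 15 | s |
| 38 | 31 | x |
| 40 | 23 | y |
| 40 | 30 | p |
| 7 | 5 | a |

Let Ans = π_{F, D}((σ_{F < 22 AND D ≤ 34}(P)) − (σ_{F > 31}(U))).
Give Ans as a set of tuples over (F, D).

σ[F < 22 AND D ≤ 34]: keep tuples satisfying F < 22 AND D ≤ 34 → {(15, 15, u), (16, 19, y), (33, 9, n), (9, 21, u)}
σ[F > 31]: keep tuples satisfying F > 31 → {(24, 37, b), (34, 37, u)}
Set difference of the two operands is {(15, 15, u), (16, 19, y), (33, 9, n), (9, 21, u)}.
π_{F, D} gives {(15, 15), (19, 16), (21, 9), (9, 33)}.

{(15, 15), (19, 16), (21, 9), (9, 33)}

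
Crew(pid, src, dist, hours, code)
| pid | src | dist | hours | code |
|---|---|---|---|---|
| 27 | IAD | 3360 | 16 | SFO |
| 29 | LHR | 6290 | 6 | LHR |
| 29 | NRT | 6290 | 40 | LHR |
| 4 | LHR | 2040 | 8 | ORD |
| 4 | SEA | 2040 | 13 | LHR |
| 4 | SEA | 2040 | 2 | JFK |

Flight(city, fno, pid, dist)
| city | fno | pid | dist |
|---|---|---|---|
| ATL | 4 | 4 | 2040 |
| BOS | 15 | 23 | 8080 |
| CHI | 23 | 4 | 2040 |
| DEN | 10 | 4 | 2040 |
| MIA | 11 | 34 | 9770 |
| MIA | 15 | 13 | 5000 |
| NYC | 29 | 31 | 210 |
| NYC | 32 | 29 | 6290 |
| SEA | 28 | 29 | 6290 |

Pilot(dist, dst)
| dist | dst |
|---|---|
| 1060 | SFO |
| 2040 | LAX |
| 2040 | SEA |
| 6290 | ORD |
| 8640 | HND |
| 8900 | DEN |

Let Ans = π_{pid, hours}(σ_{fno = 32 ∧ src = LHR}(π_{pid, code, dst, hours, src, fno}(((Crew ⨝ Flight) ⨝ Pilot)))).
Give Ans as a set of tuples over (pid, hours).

Crew ⋈ Flight (natural join on pid, dist): {(29, LHR, 6290, 6, LHR, NYC, 32), (29, LHR, 6290, 6, LHR, SEA, 28), (29, NRT, 6290, 40, LHR, NYC, 32), (29, NRT, 6290, 40, LHR, SEA, 28), (4, LHR, 2040, 8, ORD, ATL, 4), (4, LHR, 2040, 8, ORD, CHI, 23), (4, LHR, 2040, 8, ORD, DEN, 10), (4, SEA, 2040, 13, LHR, ATL, 4), (4, SEA, 2040, 13, LHR, CHI, 23), (4, SEA, 2040, 13, LHR, DEN, 10), (4, SEA, 2040, 2, JFK, ATL, 4), (4, SEA, 2040, 2, JFK, CHI, 23), (4, SEA, 2040, 2, JFK, DEN, 10)}
(Crew ⨝ Flight) ⋈ Pilot (natural join on dist): {(29, LHR, 6290, 6, LHR, NYC, 32, ORD), (29, LHR, 6290, 6, LHR, SEA, 28, ORD), (29, NRT, 6290, 40, LHR, NYC, 32, ORD), (29, NRT, 6290, 40, LHR, SEA, 28, ORD), (4, LHR, 2040, 8, ORD, ATL, 4, LAX), (4, LHR, 2040, 8, ORD, ATL, 4, SEA), (4, LHR, 2040, 8, ORD, CHI, 23, LAX), (4, LHR, 2040, 8, ORD, CHI, 23, SEA), (4, LHR, 2040, 8, ORD, DEN, 10, LAX), (4, LHR, 2040, 8, ORD, DEN, 10, SEA), (4, SEA, 2040, 13, LHR, ATL, 4, LAX), (4, SEA, 2040, 13, LHR, ATL, 4, SEA), (4, SEA, 2040, 13, LHR, CHI, 23, LAX), (4, SEA, 2040, 13, LHR, CHI, 23, SEA), (4, SEA, 2040, 13, LHR, DEN, 10, LAX), (4, SEA, 2040, 13, LHR, DEN, 10, SEA), (4, SEA, 2040, 2, JFK, ATL, 4, LAX), (4, SEA, 2040, 2, JFK, ATL, 4, SEA), (4, SEA, 2040, 2, JFK, CHI, 23, LAX), (4, SEA, 2040, 2, JFK, CHI, 23, SEA), (4, SEA, 2040, 2, JFK, DEN, 10, LAX), (4, SEA, 2040, 2, JFK, DEN, 10, SEA)}
π_{pid, code, dst, hours, src, fno} gives {(29, LHR, ORD, 40, NRT, 28), (29, LHR, ORD, 40, NRT, 32), (29, LHR, ORD, 6, LHR, 28), (29, LHR, ORD, 6, LHR, 32), (4, JFK, LAX, 2, SEA, 10), (4, JFK, LAX, 2, SEA, 23), (4, JFK, LAX, 2, SEA, 4), (4, JFK, SEA, 2, SEA, 10), (4, JFK, SEA, 2, SEA, 23), (4, JFK, SEA, 2, SEA, 4), (4, LHR, LAX, 13, SEA, 10), (4, LHR, LAX, 13, SEA, 23), (4, LHR, LAX, 13, SEA, 4), (4, LHR, SEA, 13, SEA, 10), (4, LHR, SEA, 13, SEA, 23), (4, LHR, SEA, 13, SEA, 4), (4, ORD, LAX, 8, LHR, 10), (4, ORD, LAX, 8, LHR, 23), (4, ORD, LAX, 8, LHR, 4), (4, ORD, SEA, 8, LHR, 10), (4, ORD, SEA, 8, LHR, 23), (4, ORD, SEA, 8, LHR, 4)}.
σ[fno = 32 ∧ src = LHR]: keep tuples satisfying fno = 32 ∧ src = LHR → {(29, LHR, ORD, 6, LHR, 32)}
π_{pid, hours} gives {(29, 6)}.

{(29, 6)}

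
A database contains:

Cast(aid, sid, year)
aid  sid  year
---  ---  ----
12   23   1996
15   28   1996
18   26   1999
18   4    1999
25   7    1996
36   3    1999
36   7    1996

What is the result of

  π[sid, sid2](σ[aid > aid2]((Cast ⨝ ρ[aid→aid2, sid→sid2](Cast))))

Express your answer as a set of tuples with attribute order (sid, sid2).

{(28, 23), (3, 26), (3, 4), (7, 23), (7, 28), (7, 7)}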